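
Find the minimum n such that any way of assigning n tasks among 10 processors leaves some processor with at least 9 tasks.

With 80 tasks one could put exactly 8 in each of the 10 processors, and no processor would reach 9.
One more task must land in a processor that already has 8, giving it 9.
So 10 × 8 + 1 = 81 tasks are required.

81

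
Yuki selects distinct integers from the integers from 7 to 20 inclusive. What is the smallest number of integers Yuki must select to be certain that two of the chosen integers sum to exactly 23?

A set avoiding the sum 23 can contain at most one of each pair {x, 23−x}, plus the 4 elements whose complement lies outside the range.
The integers 12, …, 20 (9 of them) are such a set: any two sum to at least 12+13 = 25 > 23.
Any 10th integer completes one of the 5 pairs, so 10 choices force a sum of 23.

10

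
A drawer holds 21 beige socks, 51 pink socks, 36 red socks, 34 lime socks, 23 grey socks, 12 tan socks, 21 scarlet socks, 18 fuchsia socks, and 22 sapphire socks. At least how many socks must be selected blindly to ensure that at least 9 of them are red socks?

211

In the worst case for collecting red socks, every non-red sock comes out first.
There are 21 + 51 + 34 + 23 + 12 + 21 + 18 + 22 = 202 non-red socks altogether.
After those, each further sock must be red, so 202 + 9 = 211 draws guarantee 9 red socks.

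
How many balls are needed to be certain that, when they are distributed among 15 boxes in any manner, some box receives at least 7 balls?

91

With 90 balls one could put exactly 6 in each of the 15 boxes, and no box would reach 7.
By the pigeonhole principle, one more ball must land in a box that already has 6, giving it 7.
So 15 × 6 + 1 = 91 balls are required.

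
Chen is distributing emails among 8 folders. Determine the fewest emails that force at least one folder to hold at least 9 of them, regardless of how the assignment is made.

65

With 64 emails one could put exactly 8 in each of the 8 folders, and no folder would reach 9.
One more email must land in a folder that already has 8, giving it 9.
So 8 × 8 + 1 = 65 emails are required.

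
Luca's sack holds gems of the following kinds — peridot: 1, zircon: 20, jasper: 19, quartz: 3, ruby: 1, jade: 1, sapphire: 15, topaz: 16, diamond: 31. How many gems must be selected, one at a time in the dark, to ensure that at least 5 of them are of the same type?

Put each drawn gem into a box by type. The largest draw with every box below 5 takes min(count, 4) from each type; types with fewer than 4 contribute all they have.
Σ min(cᵢ, 4) = 1 + 4 + 4 + 3 + 1 + 1 + 4 + 4 + 4 = 26.
Draw number 26 + 1 = 27 must push one box to 5.

27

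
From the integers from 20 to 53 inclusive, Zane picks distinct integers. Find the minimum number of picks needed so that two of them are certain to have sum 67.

Group the elements by complementary pair {x, 67−x}: {20,47}, {21,46}, {22,45}, …, giving 14 two-element pairs and 6 integers whose partner 67−x falls outside [20,53].
Pigeonhole: treating each of those 20 groups as a pigeonhole, one can pick one integer per group — 20 integers — with no two summing to 67.
The 21st integer lands in an occupied pair, forcing a sum of 67.

21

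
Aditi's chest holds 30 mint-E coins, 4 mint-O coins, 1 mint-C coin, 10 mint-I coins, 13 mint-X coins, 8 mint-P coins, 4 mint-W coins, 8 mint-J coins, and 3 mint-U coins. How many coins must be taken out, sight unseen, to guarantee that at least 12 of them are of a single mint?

61

Put each drawn coin into a box by mint. The largest draw with every box below 12 takes min(count, 11) from each mint; mints with fewer than 11 contribute all they have.
Σ min(cᵢ, 11) = 11 + 4 + 1 + 10 + 11 + 8 + 4 + 8 + 3 = 60.
Draw number 60 + 1 = 61 must push one box to 12.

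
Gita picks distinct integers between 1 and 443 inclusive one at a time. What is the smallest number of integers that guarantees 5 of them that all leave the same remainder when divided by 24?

97

The 24 residue classes mod 24 are the pigeonholes.
With 96 integers one could put 4 in each residue class and have no class reach 5.
The 97th integer pushes some class to 5, so 24·4 + 1 = 97.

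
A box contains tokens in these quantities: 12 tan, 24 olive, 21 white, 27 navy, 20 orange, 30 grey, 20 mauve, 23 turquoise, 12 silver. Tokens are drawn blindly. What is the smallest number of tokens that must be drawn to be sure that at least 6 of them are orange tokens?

In the worst case for collecting orange tokens, every non-orange token comes out first.
There are 12 + 24 + 21 + 27 + 30 + 20 + 23 + 12 = 169 non-orange tokens altogether.
After those, each further token must be orange, so 169 + 6 = 175 draws guarantee 6 orange tokens.

175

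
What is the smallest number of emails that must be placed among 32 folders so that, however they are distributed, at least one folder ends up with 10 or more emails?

With 288 emails one could put exactly 9 in each of the 32 folders, and no folder would reach 10.
By pigeonhole, one more email must land in a folder that already has 9, giving it 10.
So 32 × 9 + 1 = 289 emails are required.

289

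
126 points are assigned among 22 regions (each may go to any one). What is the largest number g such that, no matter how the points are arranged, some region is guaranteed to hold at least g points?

By pigeonhole, the 22 regions are the holes and the 126 points are the pigeons.
If every region held at most 5 points, the total would be at most 22 × 5 = 110, which is less than 126.
So some region holds at least ⌈126/22⌉ = 6 points.

6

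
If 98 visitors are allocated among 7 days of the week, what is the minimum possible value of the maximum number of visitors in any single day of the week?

By the pigeonhole principle, the 7 days of the week are the holes and the 98 visitors are the pigeons.
If every day of the week held at most 13 visitors, the total would be at most 7 × 13 = 91, which is less than 98.
So some day of the week holds at least ⌈98/7⌉ = 14 visitors.

14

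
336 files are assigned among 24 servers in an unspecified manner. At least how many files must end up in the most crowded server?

14

By pigeonhole, the 24 servers are the holes and the 336 files are the pigeons.
If every server held at most 13 files, the total would be at most 24 × 13 = 312, which is less than 336.
So some server holds at least ⌈336/24⌉ = 14 files.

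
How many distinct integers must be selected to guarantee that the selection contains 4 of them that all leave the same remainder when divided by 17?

52

By pigeonhole, the 17 residue classes mod 17 are the pigeonholes.
With 51 integers one could put 3 in each residue class and have no class reach 4.
The 52nd integer pushes some class to 4, so 17·3 + 1 = 52.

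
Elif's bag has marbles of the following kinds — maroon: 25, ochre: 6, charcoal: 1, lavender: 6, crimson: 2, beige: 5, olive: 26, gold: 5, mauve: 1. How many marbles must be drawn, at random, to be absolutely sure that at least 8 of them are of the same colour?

41

Put each drawn marble into a box by colour. The largest draw with every box below 8 takes min(count, 7) from each colour; colours with fewer than 7 contribute all they have.
Σ min(cᵢ, 7) = 7 + 6 + 1 + 6 + 2 + 5 + 7 + 5 + 1 = 40.
Draw number 40 + 1 = 41 must push one box to 8.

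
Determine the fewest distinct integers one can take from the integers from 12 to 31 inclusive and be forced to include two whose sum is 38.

Two chosen integers sum to 38 exactly when both halves of some pair {x, 38−x} with 12 ≤ x ≤ 38−x ≤ 26 are chosen — 7 such pairs.
The remaining 6 elements (those with no distinct partner in range) can never complete a 38-sum, so the worst case takes all of them and one from each pair: 6 + 7 = 13.
By the pigeonhole principle, the 14th integer has to be the second member of some pair, so 13 + 1 = 14.

14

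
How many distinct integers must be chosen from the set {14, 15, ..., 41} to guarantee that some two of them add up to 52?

A set avoiding the sum 52 can contain at most one of each pair {x, 52−x}, plus the 4 elements whose complement lies outside the range or equal to its own complement.
The integers 26, …, 41 (16 of them) are such a set: any two sum to at least 26+27 = 53 > 52.
By the pigeonhole principle, any 17th integer completes one of the 12 pairs, so 17 choices force a sum of 52.

17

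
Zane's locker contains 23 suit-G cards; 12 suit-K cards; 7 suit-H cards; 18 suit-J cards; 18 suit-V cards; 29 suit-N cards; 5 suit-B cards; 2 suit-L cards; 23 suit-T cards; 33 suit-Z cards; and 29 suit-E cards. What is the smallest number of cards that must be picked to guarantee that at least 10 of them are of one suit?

87

By the pigeonhole principle, put each drawn card into a box by suit. The largest draw with every box below 10 takes min(count, 9) from each suit; suits with fewer than 9 contribute all they have.
Σ min(cᵢ, 9) = 9 + 9 + 7 + 9 + 9 + 9 + 5 + 2 + 9 + 9 + 9 = 86.
Draw number 86 + 1 = 87 must push one box to 10.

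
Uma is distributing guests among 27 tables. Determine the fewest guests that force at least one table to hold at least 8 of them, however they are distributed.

With 189 guests one could put exactly 7 in each of the 27 tables, and no table would reach 8.
Pigeonhole: one more guest must land in a table that already has 7, giving it 8.
So 27 × 7 + 1 = 190 guests are required.

190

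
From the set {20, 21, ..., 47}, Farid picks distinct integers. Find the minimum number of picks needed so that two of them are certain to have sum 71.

Group the elements by complementary pair {x, 71−x}: {24,47}, {25,46}, {26,45}, …, giving 12 two-element pairs and 4 integers whose partner 71−x falls outside [20,47].
By the pigeonhole principle, treating each of those 16 groups as a pigeonhole, one can pick one integer per group — 16 integers — with no two summing to 71.
The 17th integer lands in an occupied pair, forcing a sum of 71.

17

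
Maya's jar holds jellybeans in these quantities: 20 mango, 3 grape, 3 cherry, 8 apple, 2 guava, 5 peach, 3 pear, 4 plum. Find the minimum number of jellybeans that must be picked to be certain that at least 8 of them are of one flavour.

An adversary could hand out at most 7 jellybeans per flavour (6 flavours run out sooner): 7 + 3 + 3 + 7 + 2 + 5 + 3 + 4 = 34 jellybeans and still no flavour has 8.
One more jellybean lands in a flavour already at 7, so 35 draws are enough and 34 are not.

35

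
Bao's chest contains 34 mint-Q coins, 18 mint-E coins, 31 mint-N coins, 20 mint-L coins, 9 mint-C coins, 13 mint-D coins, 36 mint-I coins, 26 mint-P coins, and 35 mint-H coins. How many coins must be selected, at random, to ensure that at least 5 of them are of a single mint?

37

An adversary could hand out at most 4 coins per mint: 4 + 4 + 4 + 4 + 4 + 4 + 4 + 4 + 4 = 36 coins and still no mint has 5.
Pigeonhole: one more coin lands in a mint already at 4, so 37 draws are enough and 36 are not.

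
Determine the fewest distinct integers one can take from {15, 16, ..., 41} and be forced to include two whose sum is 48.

Group the elements by complementary pair {x, 48−x}: {15,33}, {16,32}, {17,31}, …, giving 9 two-element pairs, the single value 24 (it cannot pair with itself since the integers are distinct), and 8 integers whose partner 48−x falls outside [15,41].
Treating each of those 18 groups as a pigeonhole, one can pick one integer per group — 18 integers — with no two summing to 48.
The 19th integer lands in an occupied pair, forcing a sum of 48.

19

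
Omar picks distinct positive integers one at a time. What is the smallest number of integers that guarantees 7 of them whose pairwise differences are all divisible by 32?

Integers whose pairwise differences are multiples of 32 are exactly those sharing a remainder mod 32. The 32 residue classes mod 32 are the pigeonholes.
With 192 integers one could put 6 in each residue class and have no class reach 7.
The 193rd integer pushes some class to 7, so 32·6 + 1 = 193.

193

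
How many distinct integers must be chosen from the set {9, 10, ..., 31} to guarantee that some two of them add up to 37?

A set avoiding the sum 37 can contain at most one of each pair {x, 37−x}, plus the 3 elements whose complement lies outside the range.
The integers 19, …, 31 (13 of them) are such a set: any two sum to at least 19+20 = 39 > 37.
By pigeonhole, any 14th integer completes one of the 10 pairs, so 14 choices force a sum of 37.

14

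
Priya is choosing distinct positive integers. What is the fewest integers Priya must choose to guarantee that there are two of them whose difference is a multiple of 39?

Integers whose pairwise differences are multiples of 39 are exactly those sharing a remainder mod 39. Pigeonhole: the 39 residue classes mod 39 are the pigeonholes.
With 39 integers one could put 1 in each residue class and have no class reach 2.
The 40th integer pushes some class to 2, so 39·1 + 1 = 40.

40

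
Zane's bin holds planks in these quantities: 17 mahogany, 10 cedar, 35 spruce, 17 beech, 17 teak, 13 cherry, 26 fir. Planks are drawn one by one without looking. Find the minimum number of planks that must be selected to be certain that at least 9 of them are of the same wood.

An adversary could hand out at most 8 planks per wood: 8 + 8 + 8 + 8 + 8 + 8 + 8 = 56 planks and still no wood has 9.
One more plank lands in a wood already at 8, so 57 draws are enough and 56 are not.

57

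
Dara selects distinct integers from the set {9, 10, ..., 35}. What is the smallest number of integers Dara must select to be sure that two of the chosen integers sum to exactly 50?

Two chosen integers sum to 50 exactly when both halves of some pair {x, 50−x} with 15 ≤ x ≤ 50−x ≤ 35 are chosen — 10 such pairs.
The remaining 7 elements (those with no distinct partner in range) can never complete a 50-sum, so the worst case takes all of them and one from each pair: 7 + 10 = 17.
By pigeonhole, the 18th integer has to be the second member of some pair, so 17 + 1 = 18.

18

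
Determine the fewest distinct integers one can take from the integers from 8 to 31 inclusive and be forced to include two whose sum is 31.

17

Group the elements by complementary pair {x, 31−x}: {8,23}, {9,22}, {10,21}, …, giving 8 two-element pairs and 8 integers whose partner 31−x falls outside [8,31].
By pigeonhole, treating each of those 16 groups as a pigeonhole, one can pick one integer per group — 16 integers — with no two summing to 31.
The 17th integer lands in an occupied pair, forcing a sum of 31.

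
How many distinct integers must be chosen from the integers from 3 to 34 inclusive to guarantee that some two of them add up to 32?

20

A set avoiding the sum 32 can contain at most one of each pair {x, 32−x}, plus the 6 elements whose complement lies outside the range or equal to its own complement.
The integers 16, …, 34 (19 of them) are such a set: any two sum to at least 16+17 = 33 > 32.
Any 20th integer completes one of the 13 pairs, so 20 choices force a sum of 32.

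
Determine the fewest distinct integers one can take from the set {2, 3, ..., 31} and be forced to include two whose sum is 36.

18

Group the elements by complementary pair {x, 36−x}: {5,31}, {6,30}, {7,29}, …, giving 13 two-element pairs, the single value 18 (it cannot pair with itself since the integers are distinct), and 3 integers whose partner 36−x falls outside [2,31].
Treating each of those 17 groups as a pigeonhole, one can pick one integer per group — 17 integers — with no two summing to 36.
The 18th integer lands in an occupied pair, forcing a sum of 36.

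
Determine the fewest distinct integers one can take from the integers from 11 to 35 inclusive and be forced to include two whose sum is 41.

Group the elements by complementary pair {x, 41−x}: {11,30}, {12,29}, {13,28}, …, giving 10 two-element pairs and 5 integers whose partner 41−x falls outside [11,35].
Treating each of those 15 groups as a pigeonhole, one can pick one integer per group — 15 integers — with no two summing to 41.
The 16th integer lands in an occupied pair, forcing a sum of 41.

16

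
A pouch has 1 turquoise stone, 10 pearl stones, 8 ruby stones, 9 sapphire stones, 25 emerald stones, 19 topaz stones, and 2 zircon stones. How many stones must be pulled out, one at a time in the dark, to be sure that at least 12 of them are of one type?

53

By the pigeonhole principle, put each drawn stone into a box by type. The largest draw with every box below 12 takes min(count, 11) from each type; types with fewer than 11 contribute all they have.
Σ min(cᵢ, 11) = 1 + 10 + 8 + 9 + 11 + 11 + 2 = 52.
Draw number 52 + 1 = 53 must push one box to 12.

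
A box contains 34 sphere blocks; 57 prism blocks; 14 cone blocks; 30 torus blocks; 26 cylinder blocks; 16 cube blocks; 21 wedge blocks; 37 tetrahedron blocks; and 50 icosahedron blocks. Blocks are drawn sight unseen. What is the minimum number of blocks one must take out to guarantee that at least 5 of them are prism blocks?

In the worst case for collecting prism blocks, every non-prism block comes out first.
There are 34 + 14 + 30 + 26 + 16 + 21 + 37 + 50 = 228 non-prism blocks altogether.
After those, each further block must be prism, so 228 + 5 = 233 draws guarantee 5 prism blocks.

233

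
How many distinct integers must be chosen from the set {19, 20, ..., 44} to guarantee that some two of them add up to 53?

19

A set avoiding the sum 53 can contain at most one of each pair {x, 53−x}, plus the 10 elements whose complement lies outside the range.
The integers 27, …, 44 (18 of them) are such a set: any two sum to at least 27+28 = 55 > 53.
Any 19th integer completes one of the 8 pairs, so 19 choices force a sum of 53.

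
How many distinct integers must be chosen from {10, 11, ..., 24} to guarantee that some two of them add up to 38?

Two chosen integers sum to 38 exactly when both halves of some pair {x, 38−x} with 14 ≤ x ≤ 38−x ≤ 24 are chosen — 5 such pairs.
The remaining 5 elements (those with no distinct partner in range) can never complete a 38-sum, so the worst case takes all of them and one from each pair: 5 + 5 = 10.
By pigeonhole, the 11th integer has to be the second member of some pair, so 10 + 1 = 11.

11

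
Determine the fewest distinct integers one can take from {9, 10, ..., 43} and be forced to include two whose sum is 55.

Group the elements by complementary pair {x, 55−x}: {12,43}, {13,42}, {14,41}, …, giving 16 two-element pairs and 3 integers whose partner 55−x falls outside [9,43].
By the pigeonhole principle, treating each of those 19 groups as a pigeonhole, one can pick one integer per group — 19 integers — with no two summing to 55.
The 20th integer lands in an occupied pair, forcing a sum of 55.

20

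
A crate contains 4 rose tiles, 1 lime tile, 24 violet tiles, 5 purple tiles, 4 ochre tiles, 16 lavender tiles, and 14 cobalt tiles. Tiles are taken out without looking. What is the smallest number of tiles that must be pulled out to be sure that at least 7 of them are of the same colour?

Pigeonhole: put each drawn tile into a box by colour. The largest draw with every box below 7 takes min(count, 6) from each colour; colours with fewer than 6 contribute all they have.
Σ min(cᵢ, 6) = 4 + 1 + 6 + 5 + 4 + 6 + 6 = 32.
Draw number 32 + 1 = 33 must push one box to 7.

33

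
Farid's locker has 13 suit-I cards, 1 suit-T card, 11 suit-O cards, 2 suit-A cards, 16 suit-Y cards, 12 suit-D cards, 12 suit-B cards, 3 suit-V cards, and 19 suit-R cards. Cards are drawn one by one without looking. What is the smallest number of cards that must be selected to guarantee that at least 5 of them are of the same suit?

31

An adversary could hand out at most 4 cards per suit (suit-T, suit-A, suit-V run out sooner): 4 + 1 + 4 + 2 + 4 + 4 + 4 + 3 + 4 = 30 cards and still no suit has 5.
By pigeonhole, one more card lands in a suit already at 4, so 31 draws are enough and 30 are not.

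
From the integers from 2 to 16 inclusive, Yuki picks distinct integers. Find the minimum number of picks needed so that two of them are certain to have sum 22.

Group the elements by complementary pair {x, 22−x}: {6,16}, {7,15}, {8,14}, …, giving 5 two-element pairs, the single value 11 (it cannot pair with itself since the integers are distinct), and 4 integers whose partner 22−x falls outside [2,16].
Treating each of those 10 groups as a pigeonhole, one can pick one integer per group — 10 integers — with no two summing to 22.
The 11th integer lands in an occupied pair, forcing a sum of 22.

11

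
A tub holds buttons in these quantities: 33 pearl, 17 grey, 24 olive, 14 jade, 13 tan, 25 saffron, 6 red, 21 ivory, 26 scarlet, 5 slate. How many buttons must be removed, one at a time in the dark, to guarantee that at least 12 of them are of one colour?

100

Pigeonhole: the 10 colours are the holes; the buttons drawn are the pigeons.
To avoid 12 of any one colour, the worst case takes at most 11 of each colour, or every button of a colour that has fewer than 11.
That gives 11 + 11 + 11 + 11 + 11 + 11 + 6 + 11 + 11 + 5 = 99 buttons with no colour reaching 12.
The next button forces some colour to 12, so 99 + 1 = 100.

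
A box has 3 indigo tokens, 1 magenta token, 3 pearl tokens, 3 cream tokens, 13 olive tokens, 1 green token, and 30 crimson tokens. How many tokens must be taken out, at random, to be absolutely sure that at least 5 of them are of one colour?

20

An adversary could hand out at most 4 tokens per colour (5 colours run out sooner): 3 + 1 + 3 + 3 + 4 + 1 + 4 = 19 tokens and still no colour has 5.
One more token lands in a colour already at 4, so 20 draws are enough and 19 are not.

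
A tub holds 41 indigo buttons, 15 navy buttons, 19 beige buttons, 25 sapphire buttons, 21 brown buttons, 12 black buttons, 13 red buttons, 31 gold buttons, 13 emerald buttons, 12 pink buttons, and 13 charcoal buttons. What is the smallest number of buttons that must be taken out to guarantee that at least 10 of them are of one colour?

Put each drawn button into a box by colour. The largest draw with every box below 10 takes min(count, 9) from each colour.
Σ min(cᵢ, 9) = 9 + 9 + 9 + 9 + 9 + 9 + 9 + 9 + 9 + 9 + 9 = 99.
Draw number 99 + 1 = 100 must push one box to 10.

100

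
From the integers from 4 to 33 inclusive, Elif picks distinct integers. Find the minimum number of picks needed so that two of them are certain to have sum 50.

23

A set avoiding the sum 50 can contain at most one of each pair {x, 50−x}, plus the 14 elements whose complement lies outside the range or equal to its own complement.
The integers 4, …, 25 (22 of them) are such a set: any two sum to at least 4+5 = 9 and at most 24+25 = 49 < 50.
Any 23rd integer completes one of the 8 pairs, so 23 choices force a sum of 50.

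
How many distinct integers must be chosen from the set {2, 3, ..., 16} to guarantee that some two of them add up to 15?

10

A set avoiding the sum 15 can contain at most one of each pair {x, 15−x}, plus the 3 elements whose complement lies outside the range.
The integers 8, …, 16 (9 of them) are such a set: any two sum to at least 8+9 = 17 > 15.
By pigeonhole, any 10th integer completes one of the 6 pairs, so 10 choices force a sum of 15.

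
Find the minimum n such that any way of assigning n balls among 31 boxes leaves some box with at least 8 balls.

With 217 balls one could put exactly 7 in each of the 31 boxes, and no box would reach 8.
Pigeonhole: one more ball must land in a box that already has 7, giving it 8.
So 31 × 7 + 1 = 218 balls are required.

218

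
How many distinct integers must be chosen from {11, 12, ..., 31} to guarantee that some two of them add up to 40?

A set avoiding the sum 40 can contain at most one of each pair {x, 40−x}, plus the 3 elements whose complement lies outside the range or equal to its own complement.
The integers 20, …, 31 (12 of them) are such a set: any two sum to at least 20+21 = 41 > 40.
By the pigeonhole principle, any 13th integer completes one of the 9 pairs, so 13 choices force a sum of 40.

13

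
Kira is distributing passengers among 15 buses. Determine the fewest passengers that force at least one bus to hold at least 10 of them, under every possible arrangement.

With 135 passengers one could put exactly 9 in each of the 15 buses, and no bus would reach 10.
By pigeonhole, one more passenger must land in a bus that already has 9, giving it 10.
So 15 × 9 + 1 = 136 passengers are required.

136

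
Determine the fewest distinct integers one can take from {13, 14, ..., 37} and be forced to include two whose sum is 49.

14

Group the elements by complementary pair {x, 49−x}: {13,36}, {14,35}, {15,34}, …, giving 12 two-element pairs and 1 integer whose partner 49−x falls outside [13,37].
By pigeonhole, treating each of those 13 groups as a pigeonhole, one can pick one integer per group — 13 integers — with no two summing to 49.
The 14th integer lands in an occupied pair, forcing a sum of 49.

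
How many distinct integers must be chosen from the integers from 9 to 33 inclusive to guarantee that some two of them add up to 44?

A set avoiding the sum 44 can contain at most one of each pair {x, 44−x}, plus the 3 elements whose complement lies outside the range or equal to its own complement.
The integers 9, …, 22 (14 of them) are such a set: any two sum to at least 9+10 = 19 and at most 21+22 = 43 < 44.
Any 15th integer completes one of the 11 pairs, so 15 choices force a sum of 44.

15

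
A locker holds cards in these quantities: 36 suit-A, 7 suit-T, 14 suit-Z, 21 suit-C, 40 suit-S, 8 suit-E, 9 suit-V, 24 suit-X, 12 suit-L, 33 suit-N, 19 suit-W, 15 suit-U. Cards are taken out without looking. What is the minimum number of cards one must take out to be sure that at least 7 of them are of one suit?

Put each drawn card into a box by suit. The largest draw with every box below 7 takes min(count, 6) from each suit.
Σ min(cᵢ, 6) = 6 + 6 + 6 + 6 + 6 + 6 + 6 + 6 + 6 + 6 + 6 + 6 = 72.
Draw number 72 + 1 = 73 must push one box to 7.

73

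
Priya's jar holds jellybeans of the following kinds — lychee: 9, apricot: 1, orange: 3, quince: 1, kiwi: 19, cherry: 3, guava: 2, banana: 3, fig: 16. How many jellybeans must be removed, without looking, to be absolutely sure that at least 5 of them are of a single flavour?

26

An adversary could hand out at most 4 jellybeans per flavour (6 flavours run out sooner): 4 + 1 + 3 + 1 + 4 + 3 + 2 + 3 + 4 = 25 jellybeans and still no flavour has 5.
By the pigeonhole principle, one more jellybean lands in a flavour already at 4, so 26 draws are enough and 25 are not.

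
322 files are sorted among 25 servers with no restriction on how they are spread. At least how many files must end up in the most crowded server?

13

The 25 servers are the holes and the 322 files are the pigeons.
If every server held at most 12 files, the total would be at most 25 × 12 = 300, which is less than 322.
So some server holds at least ⌈322/25⌉ = 13 files.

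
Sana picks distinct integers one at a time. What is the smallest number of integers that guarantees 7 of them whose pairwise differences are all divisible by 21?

127

Integers whose pairwise differences are multiples of 21 are exactly those sharing a remainder mod 21. Pigeonhole: the 21 residue classes mod 21 are the pigeonholes.
With 126 integers one could put 6 in each residue class and have no class reach 7.
The 127th integer pushes some class to 7, so 21·6 + 1 = 127.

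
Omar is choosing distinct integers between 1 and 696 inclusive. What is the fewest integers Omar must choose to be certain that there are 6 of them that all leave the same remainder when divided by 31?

Pigeonhole: the 31 residue classes mod 31 are the pigeonholes.
With 155 integers one could put 5 in each residue class and have no class reach 6.
The 156th integer pushes some class to 6, so 31·5 + 1 = 156.

156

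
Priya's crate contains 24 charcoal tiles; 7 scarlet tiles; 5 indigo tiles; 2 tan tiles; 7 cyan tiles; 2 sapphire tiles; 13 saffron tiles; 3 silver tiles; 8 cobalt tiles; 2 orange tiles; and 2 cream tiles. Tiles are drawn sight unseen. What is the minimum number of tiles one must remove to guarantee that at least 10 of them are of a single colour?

57

An adversary could hand out at most 9 tiles per colour (9 colours run out sooner): 9 + 7 + 5 + 2 + 7 + 2 + 9 + 3 + 8 + 2 + 2 = 56 tiles and still no colour has 10.
One more tile lands in a colour already at 9, so 57 draws are enough and 56 are not.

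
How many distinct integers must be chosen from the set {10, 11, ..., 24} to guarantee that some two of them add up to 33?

Two chosen integers sum to 33 exactly when both halves of some pair {x, 33−x} with 10 ≤ x ≤ 33−x ≤ 23 are chosen — 7 such pairs.
The remaining 1 element (those with no distinct partner in range) can never complete a 33-sum, so the worst case takes all of them and one from each pair: 1 + 7 = 8.
The 9th integer has to be the second member of some pair, so 8 + 1 = 9.

9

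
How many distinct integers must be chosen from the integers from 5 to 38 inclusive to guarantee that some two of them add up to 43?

A set avoiding the sum 43 can contain at most one of each pair {x, 43−x}.
The integers 22, …, 38 (17 of them) are such a set: any two sum to at least 22+23 = 45 > 43.
Any 18th integer completes one of the 17 pairs, so 18 choices force a sum of 43.

18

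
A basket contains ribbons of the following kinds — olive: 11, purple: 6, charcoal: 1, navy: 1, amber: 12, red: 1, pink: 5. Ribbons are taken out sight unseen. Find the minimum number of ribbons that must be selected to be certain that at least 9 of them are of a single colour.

Pigeonhole: the 7 colours are the holes; the ribbons drawn are the pigeons.
To avoid 9 of any one colour, the worst case takes at most 8 of each colour, or every ribbon of a colour that has fewer than 8.
That gives 8 + 6 + 1 + 1 + 8 + 1 + 5 = 30 ribbons with no colour reaching 9.
The next ribbon forces some colour to 9, so 30 + 1 = 31.

31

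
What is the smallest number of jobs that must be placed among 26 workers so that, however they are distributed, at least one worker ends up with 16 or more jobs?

391

With 390 jobs one could put exactly 15 in each of the 26 workers, and no worker would reach 16.
One more job must land in a worker that already has 15, giving it 16.
So 26 × 15 + 1 = 391 jobs are required.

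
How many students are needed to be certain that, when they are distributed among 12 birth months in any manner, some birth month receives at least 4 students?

With 36 students one could put exactly 3 in each of the 12 birth months, and no birth month would reach 4.
By pigeonhole, one more student must land in a birth month that already has 3, giving it 4.
So 12 × 3 + 1 = 37 students are required.

37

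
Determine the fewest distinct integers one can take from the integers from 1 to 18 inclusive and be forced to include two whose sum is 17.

Two chosen integers sum to 17 exactly when both halves of some pair {x, 17−x} with 1 ≤ x ≤ 17−x ≤ 16 are chosen — 8 such pairs.
The remaining 2 elements (those with no distinct partner in range) can never complete a 17-sum, so the worst case takes all of them and one from each pair: 2 + 8 = 10.
By pigeonhole, the 11th integer has to be the second member of some pair, so 10 + 1 = 11.

11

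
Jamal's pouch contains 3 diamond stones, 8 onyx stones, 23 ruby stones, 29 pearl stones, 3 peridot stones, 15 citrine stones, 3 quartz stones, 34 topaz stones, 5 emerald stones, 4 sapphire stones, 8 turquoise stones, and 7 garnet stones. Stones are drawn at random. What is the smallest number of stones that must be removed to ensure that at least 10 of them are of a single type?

The 12 types are the holes; the stones drawn are the pigeons.
To avoid 10 of any one type, the worst case takes at most 9 of each type, or every stone of a type that has fewer than 9.
That gives 3 + 8 + 9 + 9 + 3 + 9 + 3 + 9 + 5 + 4 + 8 + 7 = 77 stones with no type reaching 10.
The next stone forces some type to 10, so 77 + 1 = 78.

78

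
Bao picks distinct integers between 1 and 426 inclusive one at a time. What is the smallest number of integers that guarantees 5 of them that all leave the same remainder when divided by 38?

153

The 38 residue classes mod 38 are the pigeonholes.
With 152 integers one could put 4 in each residue class and have no class reach 5.
The 153rd integer pushes some class to 5, so 38·4 + 1 = 153.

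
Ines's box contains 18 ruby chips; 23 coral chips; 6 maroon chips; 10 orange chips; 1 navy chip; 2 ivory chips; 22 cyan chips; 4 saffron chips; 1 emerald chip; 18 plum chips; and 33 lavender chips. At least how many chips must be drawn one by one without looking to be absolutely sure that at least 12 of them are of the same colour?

80

By pigeonhole, the 11 colours are the holes; the chips drawn are the pigeons.
To avoid 12 of any one colour, the worst case takes at most 11 of each colour, or every chip of a colour that has fewer than 11.
That gives 11 + 11 + 6 + 10 + 1 + 2 + 11 + 4 + 1 + 11 + 11 = 79 chips with no colour reaching 12.
The next chip forces some colour to 12, so 79 + 1 = 80.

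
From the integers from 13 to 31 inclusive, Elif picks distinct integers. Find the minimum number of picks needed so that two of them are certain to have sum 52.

15

A set avoiding the sum 52 can contain at most one of each pair {x, 52−x}, plus the 9 elements whose complement lies outside the range or equal to its own complement.
The integers 13, …, 26 (14 of them) are such a set: any two sum to at least 13+14 = 27 and at most 25+26 = 51 < 52.
By pigeonhole, any 15th integer completes one of the 5 pairs, so 15 choices force a sum of 52.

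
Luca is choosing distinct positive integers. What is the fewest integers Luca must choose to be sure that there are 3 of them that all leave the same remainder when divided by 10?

The 10 residue classes mod 10 are the pigeonholes.
With 20 integers one could put 2 in each residue class and have no class reach 3.
The 21st integer pushes some class to 3, so 10·2 + 1 = 21.

21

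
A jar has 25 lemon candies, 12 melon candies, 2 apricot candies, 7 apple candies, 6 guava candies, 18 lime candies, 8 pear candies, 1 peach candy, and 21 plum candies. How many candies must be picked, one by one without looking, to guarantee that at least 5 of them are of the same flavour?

Pigeonhole: the 9 flavours are the holes; the candies drawn are the pigeons.
To avoid 5 of any one flavour, the worst case takes at most 4 of each flavour, or every candy of a flavour that has fewer than 4.
That gives 4 + 4 + 2 + 4 + 4 + 4 + 4 + 1 + 4 = 31 candies with no flavour reaching 5.
The next candy forces some flavour to 5, so 31 + 1 = 32.

32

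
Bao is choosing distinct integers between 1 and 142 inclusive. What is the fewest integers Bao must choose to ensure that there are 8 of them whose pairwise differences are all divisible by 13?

Integers whose pairwise differences are multiples of 13 are exactly those sharing a remainder mod 13. Pigeonhole: the 13 residue classes mod 13 are the pigeonholes.
With 91 integers one could put 7 in each residue class and have no class reach 8.
The 92nd integer pushes some class to 8, so 13·7 + 1 = 92.

92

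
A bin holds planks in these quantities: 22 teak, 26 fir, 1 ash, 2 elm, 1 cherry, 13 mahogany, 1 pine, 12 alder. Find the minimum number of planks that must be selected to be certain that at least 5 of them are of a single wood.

An adversary could hand out at most 4 planks per wood (4 woods run out sooner): 4 + 4 + 1 + 2 + 1 + 4 + 1 + 4 = 21 planks and still no wood has 5.
One more plank lands in a wood already at 4, so 22 draws are enough and 21 are not.

22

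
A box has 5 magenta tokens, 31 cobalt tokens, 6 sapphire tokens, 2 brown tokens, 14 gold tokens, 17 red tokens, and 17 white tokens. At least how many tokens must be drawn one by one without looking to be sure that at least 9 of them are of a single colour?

By the pigeonhole principle, put each drawn token into a box by colour. The largest draw with every box below 9 takes min(count, 8) from each colour; colours with fewer than 8 contribute all they have.
Σ min(cᵢ, 8) = 5 + 8 + 6 + 2 + 8 + 8 + 8 = 45.
Draw number 45 + 1 = 46 must push one box to 9.

46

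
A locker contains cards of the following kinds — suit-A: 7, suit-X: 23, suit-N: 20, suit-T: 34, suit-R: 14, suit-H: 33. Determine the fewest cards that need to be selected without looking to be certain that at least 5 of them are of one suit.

25

By pigeonhole, the 6 suits are the holes; the cards drawn are the pigeons.
To avoid 5 of any one suit, the worst case takes at most 4 of each suit.
That gives 4 + 4 + 4 + 4 + 4 + 4 = 24 cards with no suit reaching 5.
The next card forces some suit to 5, so 24 + 1 = 25.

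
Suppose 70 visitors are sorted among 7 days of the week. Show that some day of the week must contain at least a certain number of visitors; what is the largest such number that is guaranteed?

The 7 days of the week are the holes and the 70 visitors are the pigeons.
If every day of the week held at most 9 visitors, the total would be at most 7 × 9 = 63, which is less than 70.
So some day of the week holds at least ⌈70/7⌉ = 10 visitors.

10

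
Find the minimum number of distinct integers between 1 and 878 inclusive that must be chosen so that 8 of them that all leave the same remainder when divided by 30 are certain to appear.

Pigeonhole: the 30 residue classes mod 30 are the pigeonholes.
With 210 integers one could put 7 in each residue class and have no class reach 8.
The 211th integer pushes some class to 8, so 30·7 + 1 = 211.

211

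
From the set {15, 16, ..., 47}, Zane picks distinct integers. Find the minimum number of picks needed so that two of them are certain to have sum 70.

Group the elements by complementary pair {x, 70−x}: {23,47}, {24,46}, {25,45}, …, giving 12 two-element pairs, the single value 35 (it cannot pair with itself since the integers are distinct), and 8 integers whose partner 70−x falls outside [15,47].
Treating each of those 21 groups as a pigeonhole, one can pick one integer per group — 21 integers — with no two summing to 70.
The 22nd integer lands in an occupied pair, forcing a sum of 70.

22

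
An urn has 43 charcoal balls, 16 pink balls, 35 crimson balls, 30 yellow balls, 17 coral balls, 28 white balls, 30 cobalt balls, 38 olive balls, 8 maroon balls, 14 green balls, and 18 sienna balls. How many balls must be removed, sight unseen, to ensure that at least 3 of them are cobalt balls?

250

In the worst case for collecting cobalt balls, every non-cobalt ball comes out first.
There are 43 + 16 + 35 + 30 + 17 + 28 + 38 + 8 + 14 + 18 = 247 non-cobalt balls altogether.
After those, each further ball must be cobalt, so 247 + 3 = 250 draws guarantee 3 cobalt balls.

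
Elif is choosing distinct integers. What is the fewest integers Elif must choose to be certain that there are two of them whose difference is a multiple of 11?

Integers whose pairwise differences are multiples of 11 are exactly those sharing a remainder mod 11. By pigeonhole, the 11 residue classes mod 11 are the pigeonholes.
With 11 integers one could put 1 in each residue class and have no class reach 2.
The 12th integer pushes some class to 2, so 11·1 + 1 = 12.

12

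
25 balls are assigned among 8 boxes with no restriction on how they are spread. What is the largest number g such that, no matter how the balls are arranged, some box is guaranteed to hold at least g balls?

4

By the pigeonhole principle, the 8 boxes are the holes and the 25 balls are the pigeons.
If every box held at most 3 balls, the total would be at most 8 × 3 = 24, which is less than 25.
So some box holds at least ⌈25/8⌉ = 4 balls.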